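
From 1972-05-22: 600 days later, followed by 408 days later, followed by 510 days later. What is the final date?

Advancing 600 days from May 22, 1972:
May has 31 days, so 31 − 22 = 9 days remain after May 22, 1972; 600 − 9 = 591 left.
June 1972 has 30 days: 591 − 30 = 561 left.
July 1972 has 31 days: 561 − 31 = 530 left.
August 1972 has 31 days: 530 − 31 = 499 left.
September 1972 has 30 days: 499 − 30 = 469 left.
October 1972 has 31 days: 469 − 31 = 438 left.
November 1972 has 30 days: 438 − 30 = 408 left.
December 1972 has 31 days: 408 − 31 = 377 left.
January 1973 has 31 days: 377 − 31 = 346 left.
February 1973 has 28 days (1973 is not a leap year): 346 − 28 = 318 left.
March 1973 has 31 days: 318 − 31 = 287 left.
April 1973 has 30 days: 287 − 30 = 257 left.
May 1973 has 31 days: 257 − 31 = 226 left.
June 1973 has 30 days: 226 − 30 = 196 left.
July 1973 has 31 days: 196 − 31 = 165 left.
August 1973 has 31 days: 165 − 31 = 134 left.
September 1973 has 30 days: 134 − 30 = 104 left.
October 1973 has 31 days: 104 − 31 = 73 left.
November 1973 has 30 days: 73 − 30 = 43 left.
December 1973 has 31 days: 43 − 31 = 12 left.
12 days into January 1974 → January 12, 1974.
Counting forward 408 days from January 12, 1974:
January has 31 days, so 31 − 12 = 19 days remain after January 12, 1974; 408 − 19 = 389 left.
February 1974 has 28 days (1974 is not a leap year): 389 − 28 = 361 left.
March 1974 has 31 days: 361 − 31 = 330 left.
April 1974 has 30 days: 330 − 30 = 300 left.
May 1974 has 31 days: 300 − 31 = 269 left.
June 1974 has 30 days: 269 − 30 = 239 left.
July 1974 has 31 days: 239 − 31 = 208 left.
August 1974 has 31 days: 208 − 31 = 177 left.
September 1974 has 30 days: 177 − 30 = 147 left.
October 1974 has 31 days: 147 − 31 = 116 left.
November 1974 has 30 days: 116 − 30 = 86 left.
December 1974 has 31 days: 86 − 31 = 55 left.
January 1975 has 31 days: 55 − 31 = 24 left.
24 days into February 1975 → February 24, 1975.
Adding 510 days from February 24, 1975:
February has 28 days, so 28 − 24 = 4 days remain after February 24, 1975; 510 − 4 = 506 left.
March 1975 has 31 days: 506 − 31 = 475 left.
April 1975 has 30 days: 475 − 30 = 445 left.
May 1975 has 31 days: 445 − 31 = 414 left.
June 1975 has 30 days: 414 − 30 = 384 left.
July 1975 has 31 days: 384 − 31 = 353 left.
August 1975 has 31 days: 353 − 31 = 322 left.
September 1975 has 30 days: 322 − 30 = 292 left.
October 1975 has 31 days: 292 − 31 = 261 left.
November 1975 has 30 days: 261 − 30 = 231 left.
December 1975 has 31 days: 231 − 31 = 200 left.
January 1976 has 31 days: 200 − 31 = 169 left.
February 1976 has 29 days (1976 is a leap year): 169 − 29 = 140 left.
March 1976 has 31 days: 140 − 31 = 109 left.
April 1976 has 30 days: 109 − 30 = 79 left.
May 1976 has 31 days: 79 − 31 = 48 left.
June 1976 has 30 days: 48 − 30 = 18 left.
18 days into July 1976 → July 18, 1976.

July 18, 1976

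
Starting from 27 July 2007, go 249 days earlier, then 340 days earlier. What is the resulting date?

December 15, 2005

Counting back 249 days from July 27, 2007:
Going back 27 days from July 27, 2007 reaches the end of the previous month; 249 − 27 = 222 left.
June 2007 has 30 days: 222 − 30 = 192 left.
May 2007 has 31 days: 192 − 31 = 161 left.
April 2007 has 30 days: 161 − 30 = 131 left.
March 2007 has 31 days: 131 − 31 = 100 left.
February 2007 has 28 days (2007 is not a leap year): 100 − 28 = 72 left.
January 2007 has 31 days: 72 − 31 = 41 left.
December 2006 has 31 days: 41 − 31 = 10 left.
November 2006 has 30 days; 30 − 10 = 20 → November 20, 2006.
Counting back 340 days from November 20, 2006:
Going back 20 days from November 20, 2006 reaches the end of the previous month; 340 − 20 = 320 left.
October 2006 has 31 days: 320 − 31 = 289 left.
September 2006 has 30 days: 289 − 30 = 259 left.
August 2006 has 31 days: 259 − 31 = 228 left.
July 2006 has 31 days: 228 − 31 = 197 left.
June 2006 has 30 days: 197 − 30 = 167 left.
May 2006 has 31 days: 167 − 31 = 136 left.
April 2006 has 30 days: 136 − 30 = 106 left.
March 2006 has 31 days: 106 − 31 = 75 left.
February 2006 has 28 days (2006 is not a leap year): 75 − 28 = 47 left.
January 2006 has 31 days: 47 − 31 = 16 left.
December 2005 has 31 days; 31 − 16 = 15 → December 15, 2005.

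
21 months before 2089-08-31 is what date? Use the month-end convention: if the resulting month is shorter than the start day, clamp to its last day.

Counting back 21 months from August 31, 2089.
month 8 − 21 = -13, which is month 11 of year 2087 → November 2087.
November 2087 has only 30 days and the start was day 31, so the date clamps to November 30, 2087.

November 30, 2087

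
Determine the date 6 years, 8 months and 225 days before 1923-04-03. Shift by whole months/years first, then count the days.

December 22, 1915

Subtracting 6 years, 8 months and 225 days from April 3, 1923: first the month/year part, then the days.
-6 years → 1917; month 4 − 8 = -4, which is month 8 of year 1916 → August 1916.
Day 3 is valid in August, giving August 3, 1916.
Now subtract 225 days from August 3, 1916.
Going back 3 days from August 3, 1916 reaches the end of the previous month; 225 − 3 = 222 left.
July 1916 has 31 days: 222 − 31 = 191 left.
June 1916 has 30 days: 191 − 30 = 161 left.
May 1916 has 31 days: 161 − 31 = 130 left.
April 1916 has 30 days: 130 − 30 = 100 left.
March 1916 has 31 days: 100 − 31 = 69 left.
February 1916 has 29 days (1916 is a leap year): 69 − 29 = 40 left.
January 1916 has 31 days: 40 − 31 = 9 left.
December 1915 has 31 days; 31 − 9 = 22 → December 22, 1915.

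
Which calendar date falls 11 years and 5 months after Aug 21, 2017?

Adding 11 years and 5 months from August 21, 2017.
+11 years → 2028; month 8 + 5 = 13, which is month 1 of year 2029 → January 2029.
Day 21 is valid in January, giving January 21, 2029.

January 21, 2029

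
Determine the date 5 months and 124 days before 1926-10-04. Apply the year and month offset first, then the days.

December 31, 1925

Subtracting 5 months and 124 days from October 4, 1926: first the month/year part, then the days.
month 10 − 5 = 5 → May 1926.
Day 4 is valid in May, giving May 4, 1926.
Now subtract 124 days from May 4, 1926.
Going back 4 days from May 4, 1926 reaches the end of the previous month; 124 − 4 = 120 left.
April 1926 has 30 days: 120 − 30 = 90 left.
March 1926 has 31 days: 90 − 31 = 59 left.
February 1926 has 28 days (1926 is not a leap year): 59 − 28 = 31 left.
January 1926 has 31 days: 31 − 31 = 0 left.
December 1925 has 31 days; 31 − 0 = 31 → December 31, 1925.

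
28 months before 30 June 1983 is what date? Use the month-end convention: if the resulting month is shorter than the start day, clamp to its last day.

Subtracting 28 months from June 30, 1983.
month 6 − 28 = -22, which is month 2 of year 1981 → February 1981.
February 1981 has only 28 days (1981 is not a leap year — relevant if February), and the start was day 30, so the date clamps to February 28, 1981.

February 28, 1981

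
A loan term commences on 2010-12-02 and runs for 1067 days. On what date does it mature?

November 3, 2013

Advancing 1067 days from December 2, 2010.
December has 31 days, so 31 − 2 = 29 days remain after December 2, 2010; 1067 − 29 = 1038 left.
January 2011 has 31 days: 1038 − 31 = 1007 left.
February 2011 has 28 days (2011 is not a leap year): 1007 − 28 = 979 left.
March 2011 has 31 days: 979 − 31 = 948 left.
April 2011 has 30 days: 948 − 30 = 918 left.
May 2011 has 31 days: 918 − 31 = 887 left.
June 2011 has 30 days: 887 − 30 = 857 left.
July 2011 has 31 days: 857 − 31 = 826 left.
August 2011 has 31 days: 826 − 31 = 795 left.
September 2011 has 30 days: 795 − 30 = 765 left.
October 2011 has 31 days: 765 − 31 = 734 left.
November 2011 has 30 days: 734 − 30 = 704 left.
December 2011 has 31 days: 704 − 31 = 673 left.
January 2012 has 31 days: 673 − 31 = 642 left.
February 2012 has 29 days (2012 is a leap year): 642 − 29 = 613 left.
March 2012 has 31 days: 613 − 31 = 582 left.
April 2012 has 30 days: 582 − 30 = 552 left.
May 2012 has 31 days: 552 − 31 = 521 left.
June 2012 has 30 days: 521 − 30 = 491 left.
July 2012 has 31 days: 491 − 31 = 460 left.
August 2012 has 31 days: 460 − 31 = 429 left.
September 2012 has 30 days: 429 − 30 = 399 left.
October 2012 has 31 days: 399 − 31 = 368 left.
November 2012 has 30 days: 368 − 30 = 338 left.
December 2012 has 31 days: 338 − 31 = 307 left.
January 2013 has 31 days: 307 − 31 = 276 left.
February 2013 has 28 days (2013 is not a leap year): 276 − 28 = 248 left.
March 2013 has 31 days: 248 − 31 = 217 left.
April 2013 has 30 days: 217 − 30 = 187 left.
May 2013 has 31 days: 187 − 31 = 156 left.
June 2013 has 30 days: 156 − 30 = 126 left.
July 2013 has 31 days: 126 − 31 = 95 left.
August 2013 has 31 days: 95 − 31 = 64 left.
September 2013 has 30 days: 64 − 30 = 34 left.
October 2013 has 31 days: 34 − 31 = 3 left.
3 days into November 2013 → November 3, 2013.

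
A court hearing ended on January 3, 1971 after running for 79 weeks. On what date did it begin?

Counting back 79 weeks = 553 days from January 3, 1971.
Going back 3 days from January 3, 1971 reaches the end of the previous month; 553 − 3 = 550 left.
December 1970 has 31 days: 550 − 31 = 519 left.
November 1970 has 30 days: 519 − 30 = 489 left.
October 1970 has 31 days: 489 − 31 = 458 left.
September 1970 has 30 days: 458 − 30 = 428 left.
August 1970 has 31 days: 428 − 31 = 397 left.
July 1970 has 31 days: 397 − 31 = 366 left.
June 1970 has 30 days: 366 − 30 = 336 left.
May 1970 has 31 days: 336 − 31 = 305 left.
April 1970 has 30 days: 305 − 30 = 275 left.
March 1970 has 31 days: 275 − 31 = 244 left.
February 1970 has 28 days (1970 is not a leap year): 244 − 28 = 216 left.
January 1970 has 31 days: 216 − 31 = 185 left.
December 1969 has 31 days: 185 − 31 = 154 left.
November 1969 has 30 days: 154 − 30 = 124 left.
October 1969 has 31 days: 124 − 31 = 93 left.
September 1969 has 30 days: 93 − 30 = 63 left.
August 1969 has 31 days: 63 − 31 = 32 left.
July 1969 has 31 days: 32 − 31 = 1 left.
June 1969 has 30 days; 30 − 1 = 29 → June 29, 1969.

June 29, 1969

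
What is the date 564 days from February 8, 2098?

August 26, 2099

Counting forward 564 days from February 8, 2098.
February has 28 days, so 28 − 8 = 20 days remain after February 8, 2098; 564 − 20 = 544 left.
March 2098 has 31 days: 544 − 31 = 513 left.
April 2098 has 30 days: 513 − 30 = 483 left.
May 2098 has 31 days: 483 − 31 = 452 left.
June 2098 has 30 days: 452 − 30 = 422 left.
July 2098 has 31 days: 422 − 31 = 391 left.
August 2098 has 31 days: 391 − 31 = 360 left.
September 2098 has 30 days: 360 − 30 = 330 left.
October 2098 has 31 days: 330 − 31 = 299 left.
November 2098 has 30 days: 299 − 30 = 269 left.
December 2098 has 31 days: 269 − 31 = 238 left.
January 2099 has 31 days: 238 − 31 = 207 left.
February 2099 has 28 days (2099 is not a leap year): 207 − 28 = 179 left.
March 2099 has 31 days: 179 − 31 = 148 left.
April 2099 has 30 days: 148 − 30 = 118 left.
May 2099 has 31 days: 118 − 31 = 87 left.
June 2099 has 30 days: 87 − 30 = 57 left.
July 2099 has 31 days: 57 − 31 = 26 left.
26 days into August 2099 → August 26, 2099.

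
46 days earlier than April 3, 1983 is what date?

Going back 46 days from April 3, 1983.
Going back 3 days from April 3, 1983 reaches the end of the previous month; 46 − 3 = 43 left.
March 1983 has 31 days: 43 − 31 = 12 left.
February 1983 has 28 days; 28 − 12 = 16 → February 16, 1983.

February 16, 1983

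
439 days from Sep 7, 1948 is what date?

Counting forward 439 days from September 7, 1948.
September has 30 days, so 30 − 7 = 23 days remain after September 7, 1948; 439 − 23 = 416 left.
October 1948 has 31 days: 416 − 31 = 385 left.
November 1948 has 30 days: 385 − 30 = 355 left.
December 1948 has 31 days: 355 − 31 = 324 left.
January 1949 has 31 days: 324 − 31 = 293 left.
February 1949 has 28 days (1949 is not a leap year): 293 − 28 = 265 left.
March 1949 has 31 days: 265 − 31 = 234 left.
April 1949 has 30 days: 234 − 30 = 204 left.
May 1949 has 31 days: 204 − 31 = 173 left.
June 1949 has 30 days: 173 − 30 = 143 left.
July 1949 has 31 days: 143 − 31 = 112 left.
August 1949 has 31 days: 112 − 31 = 81 left.
September 1949 has 30 days: 81 − 30 = 51 left.
October 1949 has 31 days: 51 − 31 = 20 left.
20 days into November 1949 → November 20, 1949.

November 20, 1949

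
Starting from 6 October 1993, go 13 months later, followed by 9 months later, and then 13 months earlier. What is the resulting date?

July 6, 1994

Counting forward 13 months from October 6, 1993:
month 10 + 13 = 23, which is month 11 of year 1994 → November 1994.
Day 6 is valid in November, giving November 6, 1994.
Counting forward 9 months from November 6, 1994:
month 11 + 9 = 20, which is month 8 of year 1995 → August 1995.
Day 6 is valid in August, giving August 6, 1995.
Counting back 13 months from August 6, 1995:
month 8 − 13 = -5, which is month 7 of year 1994 → July 1994.
Day 6 is valid in July, giving July 6, 1994.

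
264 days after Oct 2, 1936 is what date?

Adding 264 days from October 2, 1936.
October has 31 days, so 31 − 2 = 29 days remain after October 2, 1936; 264 − 29 = 235 left.
November 1936 has 30 days: 235 − 30 = 205 left.
December 1936 has 31 days: 205 − 31 = 174 left.
January 1937 has 31 days: 174 − 31 = 143 left.
February 1937 has 28 days (1937 is not a leap year): 143 − 28 = 115 left.
March 1937 has 31 days: 115 − 31 = 84 left.
April 1937 has 30 days: 84 − 30 = 54 left.
May 1937 has 31 days: 54 − 31 = 23 left.
23 days into June 1937 → June 23, 1937.

June 23, 1937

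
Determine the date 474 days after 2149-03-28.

Advancing 474 days from March 28, 2149.
March has 31 days, so 31 − 28 = 3 days remain after March 28, 2149; 474 − 3 = 471 left.
April 2149 has 30 days: 471 − 30 = 441 left.
May 2149 has 31 days: 441 − 31 = 410 left.
June 2149 has 30 days: 410 − 30 = 380 left.
July 2149 has 31 days: 380 − 31 = 349 left.
August 2149 has 31 days: 349 − 31 = 318 left.
September 2149 has 30 days: 318 − 30 = 288 left.
October 2149 has 31 days: 288 − 31 = 257 left.
November 2149 has 30 days: 257 − 30 = 227 left.
December 2149 has 31 days: 227 − 31 = 196 left.
January 2150 has 31 days: 196 − 31 = 165 left.
February 2150 has 28 days (2150 is not a leap year): 165 − 28 = 137 left.
March 2150 has 31 days: 137 − 31 = 106 left.
April 2150 has 30 days: 106 − 30 = 76 left.
May 2150 has 31 days: 76 − 31 = 45 left.
June 2150 has 30 days: 45 − 30 = 15 left.
15 days into July 2150 → July 15, 2150.

July 15, 2150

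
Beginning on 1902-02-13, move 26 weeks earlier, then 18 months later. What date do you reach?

February 15, 1903

Going back 26 weeks (= 182 days) from February 13, 1902:
Going back 13 days from February 13, 1902 reaches the end of the previous month; 182 − 13 = 169 left.
January 1902 has 31 days: 169 − 31 = 138 left.
December 1901 has 31 days: 138 − 31 = 107 left.
November 1901 has 30 days: 107 − 30 = 77 left.
October 1901 has 31 days: 77 − 31 = 46 left.
September 1901 has 30 days: 46 − 30 = 16 left.
August 1901 has 31 days; 31 − 16 = 15 → August 15, 1901.
Advancing 18 months from August 15, 1901:
month 8 + 18 = 26, which is month 2 of year 1903 → February 1903.
Day 15 is valid in February, giving February 15, 1903.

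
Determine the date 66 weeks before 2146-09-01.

Counting back 66 weeks = 462 days from September 1, 2146.
Going back 1 day from September 1, 2146 reaches the end of the previous month; 462 − 1 = 461 left.
August 2146 has 31 days: 461 − 31 = 430 left.
July 2146 has 31 days: 430 − 31 = 399 left.
June 2146 has 30 days: 399 − 30 = 369 left.
May 2146 has 31 days: 369 − 31 = 338 left.
April 2146 has 30 days: 338 − 30 = 308 left.
March 2146 has 31 days: 308 − 31 = 277 left.
February 2146 has 28 days (2146 is not a leap year): 277 − 28 = 249 left.
January 2146 has 31 days: 249 − 31 = 218 left.
December 2145 has 31 days: 218 − 31 = 187 left.
November 2145 has 30 days: 187 − 30 = 157 left.
October 2145 has 31 days: 157 − 31 = 126 left.
September 2145 has 30 days: 126 − 30 = 96 left.
August 2145 has 31 days: 96 − 31 = 65 left.
July 2145 has 31 days: 65 − 31 = 34 left.
June 2145 has 30 days: 34 − 30 = 4 left.
May 2145 has 31 days; 31 − 4 = 27 → May 27, 2145.

May 27, 2145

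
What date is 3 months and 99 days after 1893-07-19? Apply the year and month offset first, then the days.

Adding 3 months and 99 days from July 19, 1893: first the month/year part, then the days.
month 7 + 3 = 10 → October 1893.
Day 19 is valid in October, giving October 19, 1893.
Now add 99 days from October 19, 1893.
October has 31 days, so 31 − 19 = 12 days remain after October 19, 1893; 99 − 12 = 87 left.
November 1893 has 30 days: 87 − 30 = 57 left.
December 1893 has 31 days: 57 − 31 = 26 left.
26 days into January 1894 → January 26, 1894.

January 26, 1894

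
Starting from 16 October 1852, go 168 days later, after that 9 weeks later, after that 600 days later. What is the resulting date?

Advancing 168 days from October 16, 1852:
October has 31 days, so 31 − 16 = 15 days remain after October 16, 1852; 168 − 15 = 153 left.
November 1852 has 30 days: 153 − 30 = 123 left.
December 1852 has 31 days: 123 − 31 = 92 left.
January 1853 has 31 days: 92 − 31 = 61 left.
February 1853 has 28 days (1853 is not a leap year): 61 − 28 = 33 left.
March 1853 has 31 days: 33 − 31 = 2 left.
2 days into April 1853 → April 2, 1853.
Counting forward 9 weeks (= 63 days) from April 2, 1853:
April has 30 days, so 30 − 2 = 28 days remain after April 2, 1853; 63 − 28 = 35 left.
May 1853 has 31 days: 35 − 31 = 4 left.
4 days into June 1853 → June 4, 1853.
Adding 600 days from June 4, 1853:
June has 30 days, so 30 − 4 = 26 days remain after June 4, 1853; 600 − 26 = 574 left.
July 1853 has 31 days: 574 − 31 = 543 left.
August 1853 has 31 days: 543 − 31 = 512 left.
September 1853 has 30 days: 512 − 30 = 482 left.
October 1853 has 31 days: 482 − 31 = 451 left.
November 1853 has 30 days: 451 − 30 = 421 left.
December 1853 has 31 days: 421 − 31 = 390 left.
January 1854 has 31 days: 390 − 31 = 359 left.
February 1854 has 28 days (1854 is not a leap year): 359 − 28 = 331 left.
March 1854 has 31 days: 331 − 31 = 300 left.
April 1854 has 30 days: 300 − 30 = 270 left.
May 1854 has 31 days: 270 − 31 = 239 left.
June 1854 has 30 days: 239 − 30 = 209 left.
July 1854 has 31 days: 209 − 31 = 178 left.
August 1854 has 31 days: 178 − 31 = 147 left.
September 1854 has 30 days: 147 − 30 = 117 left.
October 1854 has 31 days: 117 − 31 = 86 left.
November 1854 has 30 days: 86 − 30 = 56 left.
December 1854 has 31 days: 56 − 31 = 25 left.
25 days into January 1855 → January 25, 1855.

January 25, 1855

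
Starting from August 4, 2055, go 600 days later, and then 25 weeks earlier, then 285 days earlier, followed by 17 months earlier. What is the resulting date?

July 22, 2054

Counting forward 600 days from August 4, 2055:
August has 31 days, so 31 − 4 = 27 days remain after August 4, 2055; 600 − 27 = 573 left.
September 2055 has 30 days: 573 − 30 = 543 left.
October 2055 has 31 days: 543 − 31 = 512 left.
November 2055 has 30 days: 512 − 30 = 482 left.
December 2055 has 31 days: 482 − 31 = 451 left.
January 2056 has 31 days: 451 − 31 = 420 left.
February 2056 has 29 days (2056 is a leap year): 420 − 29 = 391 left.
March 2056 has 31 days: 391 − 31 = 360 left.
April 2056 has 30 days: 360 − 30 = 330 left.
May 2056 has 31 days: 330 − 31 = 299 left.
June 2056 has 30 days: 299 − 30 = 269 left.
July 2056 has 31 days: 269 − 31 = 238 left.
August 2056 has 31 days: 238 − 31 = 207 left.
September 2056 has 30 days: 207 − 30 = 177 left.
October 2056 has 31 days: 177 − 31 = 146 left.
November 2056 has 30 days: 146 − 30 = 116 left.
December 2056 has 31 days: 116 − 31 = 85 left.
January 2057 has 31 days: 85 − 31 = 54 left.
February 2057 has 28 days (2057 is not a leap year): 54 − 28 = 26 left.
26 days into March 2057 → March 26, 2057.
Counting back 25 weeks (= 175 days) from March 26, 2057:
Going back 26 days from March 26, 2057 reaches the end of the previous month; 175 − 26 = 149 left.
February 2057 has 28 days (2057 is not a leap year): 149 − 28 = 121 left.
January 2057 has 31 days: 121 − 31 = 90 left.
December 2056 has 31 days: 90 − 31 = 59 left.
November 2056 has 30 days: 59 − 30 = 29 left.
October 2056 has 31 days; 31 − 29 = 2 → October 2, 2056.
Subtracting 285 days from October 2, 2056:
Going back 2 days from October 2, 2056 reaches the end of the previous month; 285 − 2 = 283 left.
September 2056 has 30 days: 283 − 30 = 253 left.
August 2056 has 31 days: 253 − 31 = 222 left.
July 2056 has 31 days: 222 − 31 = 191 left.
June 2056 has 30 days: 191 − 30 = 161 left.
May 2056 has 31 days: 161 − 31 = 130 left.
April 2056 has 30 days: 130 − 30 = 100 left.
March 2056 has 31 days: 100 − 31 = 69 left.
February 2056 has 29 days (2056 is a leap year): 69 − 29 = 40 left.
January 2056 has 31 days: 40 − 31 = 9 left.
December 2055 has 31 days; 31 − 9 = 22 → December 22, 2055.
Counting back 17 months from December 22, 2055:
month 12 − 17 = -5, which is month 7 of year 2054 → July 2054.
Day 22 is valid in July, giving July 22, 2054.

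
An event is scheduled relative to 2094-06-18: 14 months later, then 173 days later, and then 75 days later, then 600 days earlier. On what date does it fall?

Adding 14 months from June 18, 2094:
month 6 + 14 = 20, which is month 8 of year 2095 → August 2095.
Day 18 is valid in August, giving August 18, 2095.
Counting forward 173 days from August 18, 2095:
August has 31 days, so 31 − 18 = 13 days remain after August 18, 2095; 173 − 13 = 160 left.
September 2095 has 30 days: 160 − 30 = 130 left.
October 2095 has 31 days: 130 − 31 = 99 left.
November 2095 has 30 days: 99 − 30 = 69 left.
December 2095 has 31 days: 69 − 31 = 38 left.
January 2096 has 31 days: 38 − 31 = 7 left.
7 days into February 2096 → February 7, 2096.
Advancing 75 days from February 7, 2096:
February has 29 days, so 29 − 7 = 22 days remain after February 7, 2096; 75 − 22 = 53 left.
March 2096 has 31 days: 53 − 31 = 22 left.
22 days into April 2096 → April 22, 2096.
Counting back 600 days from April 22, 2096:
Going back 22 days from April 22, 2096 reaches the end of the previous month; 600 − 22 = 578 left.
March 2096 has 31 days: 578 − 31 = 547 left.
February 2096 has 29 days (2096 is a leap year): 547 − 29 = 518 left.
January 2096 has 31 days: 518 − 31 = 487 left.
December 2095 has 31 days: 487 − 31 = 456 left.
November 2095 has 30 days: 456 − 30 = 426 left.
October 2095 has 31 days: 426 − 31 = 395 left.
September 2095 has 30 days: 395 − 30 = 365 left.
August 2095 has 31 days: 365 − 31 = 334 left.
July 2095 has 31 days: 334 − 31 = 303 left.
June 2095 has 30 days: 303 − 30 = 273 left.
May 2095 has 31 days: 273 − 31 = 242 left.
April 2095 has 30 days: 242 − 30 = 212 left.
March 2095 has 31 days: 212 − 31 = 181 left.
February 2095 has 28 days (2095 is not a leap year): 181 − 28 = 153 left.
January 2095 has 31 days: 153 − 31 = 122 left.
December 2094 has 31 days: 122 − 31 = 91 left.
November 2094 has 30 days: 91 − 30 = 61 left.
October 2094 has 31 days: 61 − 31 = 30 left.
September 2094 has 30 days: 30 − 30 = 0 left.
August 2094 has 31 days; 31 − 0 = 31 → August 31, 2094.

August 31, 2094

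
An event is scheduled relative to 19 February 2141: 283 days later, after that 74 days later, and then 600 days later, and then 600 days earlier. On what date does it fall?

February 11, 2142

Advancing 283 days from February 19, 2141:
February has 28 days, so 28 − 19 = 9 days remain after February 19, 2141; 283 − 9 = 274 left.
March 2141 has 31 days: 274 − 31 = 243 left.
April 2141 has 30 days: 243 − 30 = 213 left.
May 2141 has 31 days: 213 − 31 = 182 left.
June 2141 has 30 days: 182 − 30 = 152 left.
July 2141 has 31 days: 152 − 31 = 121 left.
August 2141 has 31 days: 121 − 31 = 90 left.
September 2141 has 30 days: 90 − 30 = 60 left.
October 2141 has 31 days: 60 − 31 = 29 left.
29 days into November 2141 → November 29, 2141.
Adding 74 days from November 29, 2141:
November has 30 days, so 30 − 29 = 1 day remains after November 29, 2141; 74 − 1 = 73 left.
December 2141 has 31 days: 73 − 31 = 42 left.
January 2142 has 31 days: 42 − 31 = 11 left.
11 days into February 2142 → February 11, 2142.
Adding 600 days from February 11, 2142:
February has 28 days, so 28 − 11 = 17 days remain after February 11, 2142; 600 − 17 = 583 left.
March 2142 has 31 days: 583 − 31 = 552 left.
April 2142 has 30 days: 552 − 30 = 522 left.
May 2142 has 31 days: 522 − 31 = 491 left.
June 2142 has 30 days: 491 − 30 = 461 left.
July 2142 has 31 days: 461 − 31 = 430 left.
August 2142 has 31 days: 430 − 31 = 399 left.
September 2142 has 30 days: 399 − 30 = 369 left.
October 2142 has 31 days: 369 − 31 = 338 left.
November 2142 has 30 days: 338 − 30 = 308 left.
December 2142 has 31 days: 308 − 31 = 277 left.
January 2143 has 31 days: 277 − 31 = 246 left.
February 2143 has 28 days (2143 is not a leap year): 246 − 28 = 218 left.
March 2143 has 31 days: 218 − 31 = 187 left.
April 2143 has 30 days: 187 − 30 = 157 left.
May 2143 has 31 days: 157 − 31 = 126 left.
June 2143 has 30 days: 126 − 30 = 96 left.
July 2143 has 31 days: 96 − 31 = 65 left.
August 2143 has 31 days: 65 − 31 = 34 left.
September 2143 has 30 days: 34 − 30 = 4 left.
4 days into October 2143 → October 4, 2143.
Going back 600 days from October 4, 2143:
Going back 4 days from October 4, 2143 reaches the end of the previous month; 600 − 4 = 596 left.
September 2143 has 30 days: 596 − 30 = 566 left.
August 2143 has 31 days: 566 − 31 = 535 left.
July 2143 has 31 days: 535 − 31 = 504 left.
June 2143 has 30 days: 504 − 30 = 474 left.
May 2143 has 31 days: 474 − 31 = 443 left.
April 2143 has 30 days: 443 − 30 = 413 left.
March 2143 has 31 days: 413 − 31 = 382 left.
February 2143 has 28 days (2143 is not a leap year): 382 − 28 = 354 left.
January 2143 has 31 days: 354 − 31 = 323 left.
December 2142 has 31 days: 323 − 31 = 292 left.
November 2142 has 30 days: 292 − 30 = 262 left.
October 2142 has 31 days: 262 − 31 = 231 left.
September 2142 has 30 days: 231 − 30 = 201 left.
August 2142 has 31 days: 201 − 31 = 170 left.
July 2142 has 31 days: 170 − 31 = 139 left.
June 2142 has 30 days: 139 − 30 = 109 left.
May 2142 has 31 days: 109 − 31 = 78 left.
April 2142 has 30 days: 78 − 30 = 48 left.
March 2142 has 31 days: 48 − 31 = 17 left.
February 2142 has 28 days; 28 − 17 = 11 → February 11, 2142.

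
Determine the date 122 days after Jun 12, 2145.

Advancing 122 days from June 12, 2145.
June has 30 days, so 30 − 12 = 18 days remain after June 12, 2145; 122 − 18 = 104 left.
July 2145 has 31 days: 104 − 31 = 73 left.
August 2145 has 31 days: 73 − 31 = 42 left.
September 2145 has 30 days: 42 − 30 = 12 left.
12 days into October 2145 → October 12, 2145.

October 12, 2145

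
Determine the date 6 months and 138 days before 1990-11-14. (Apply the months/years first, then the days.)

December 27, 1989

Subtracting 6 months and 138 days from November 14, 1990: first the month/year part, then the days.
month 11 − 6 = 5 → May 1990.
Day 14 is valid in May, giving May 14, 1990.
Now subtract 138 days from May 14, 1990.
Going back 14 days from May 14, 1990 reaches the end of the previous month; 138 − 14 = 124 left.
April 1990 has 30 days: 124 − 30 = 94 left.
March 1990 has 31 days: 94 − 31 = 63 left.
February 1990 has 28 days (1990 is not a leap year): 63 − 28 = 35 left.
January 1990 has 31 days: 35 − 31 = 4 left.
December 1989 has 31 days; 31 − 4 = 27 → December 27, 1989.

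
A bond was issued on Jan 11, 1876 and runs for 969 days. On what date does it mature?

Adding 969 days from January 11, 1876.
January has 31 days, so 31 − 11 = 20 days remain after January 11, 1876; 969 − 20 = 949 left.
February 1876 has 29 days (1876 is a leap year): 949 − 29 = 920 left.
March 1876 has 31 days: 920 − 31 = 889 left.
April 1876 has 30 days: 889 − 30 = 859 left.
May 1876 has 31 days: 859 − 31 = 828 left.
June 1876 has 30 days: 828 − 30 = 798 left.
July 1876 has 31 days: 798 − 31 = 767 left.
August 1876 has 31 days: 767 − 31 = 736 left.
September 1876 has 30 days: 736 − 30 = 706 left.
October 1876 has 31 days: 706 − 31 = 675 left.
November 1876 has 30 days: 675 − 30 = 645 left.
December 1876 has 31 days: 645 − 31 = 614 left.
January 1877 has 31 days: 614 − 31 = 583 left.
February 1877 has 28 days (1877 is not a leap year): 583 − 28 = 555 left.
March 1877 has 31 days: 555 − 31 = 524 left.
April 1877 has 30 days: 524 − 30 = 494 left.
May 1877 has 31 days: 494 − 31 = 463 left.
June 1877 has 30 days: 463 − 30 = 433 left.
July 1877 has 31 days: 433 − 31 = 402 left.
August 1877 has 31 days: 402 − 31 = 371 left.
September 1877 has 30 days: 371 − 30 = 341 left.
October 1877 has 31 days: 341 − 31 = 310 left.
November 1877 has 30 days: 310 − 30 = 280 left.
December 1877 has 31 days: 280 − 31 = 249 left.
January 1878 has 31 days: 249 − 31 = 218 left.
February 1878 has 28 days (1878 is not a leap year): 218 − 28 = 190 left.
March 1878 has 31 days: 190 − 31 = 159 left.
April 1878 has 30 days: 159 − 30 = 129 left.
May 1878 has 31 days: 129 − 31 = 98 left.
June 1878 has 30 days: 98 − 30 = 68 left.
July 1878 has 31 days: 68 − 31 = 37 left.
August 1878 has 31 days: 37 − 31 = 6 left.
6 days into September 1878 → September 6, 1878.

September 6, 1878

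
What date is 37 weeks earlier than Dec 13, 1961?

Going back 37 weeks = 259 days from December 13, 1961.
Going back 13 days from December 13, 1961 reaches the end of the previous month; 259 − 13 = 246 left.
November 1961 has 30 days: 246 − 30 = 216 left.
October 1961 has 31 days: 216 − 31 = 185 left.
September 1961 has 30 days: 185 − 30 = 155 left.
August 1961 has 31 days: 155 − 31 = 124 left.
July 1961 has 31 days: 124 − 31 = 93 left.
June 1961 has 30 days: 93 − 30 = 63 left.
May 1961 has 31 days: 63 − 31 = 32 left.
April 1961 has 30 days: 32 − 30 = 2 left.
March 1961 has 31 days; 31 − 2 = 29 → March 29, 1961.

March 29, 1961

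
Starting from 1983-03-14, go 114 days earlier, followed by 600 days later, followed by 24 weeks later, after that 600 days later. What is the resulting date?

August 19, 1986

Subtracting 114 days from March 14, 1983:
Going back 14 days from March 14, 1983 reaches the end of the previous month; 114 − 14 = 100 left.
February 1983 has 28 days (1983 is not a leap year): 100 − 28 = 72 left.
January 1983 has 31 days: 72 − 31 = 41 left.
December 1982 has 31 days: 41 − 31 = 10 left.
November 1982 has 30 days; 30 − 10 = 20 → November 20, 1982.
Adding 600 days from November 20, 1982:
November has 30 days, so 30 − 20 = 10 days remain after November 20, 1982; 600 − 10 = 590 left.
December 1982 has 31 days: 590 − 31 = 559 left.
January 1983 has 31 days: 559 − 31 = 528 left.
February 1983 has 28 days (1983 is not a leap year): 528 − 28 = 500 left.
March 1983 has 31 days: 500 − 31 = 469 left.
April 1983 has 30 days: 469 − 30 = 439 left.
May 1983 has 31 days: 439 − 31 = 408 left.
June 1983 has 30 days: 408 − 30 = 378 left.
July 1983 has 31 days: 378 − 31 = 347 left.
August 1983 has 31 days: 347 − 31 = 316 left.
September 1983 has 30 days: 316 − 30 = 286 left.
October 1983 has 31 days: 286 − 31 = 255 left.
November 1983 has 30 days: 255 − 30 = 225 left.
December 1983 has 31 days: 225 − 31 = 194 left.
January 1984 has 31 days: 194 − 31 = 163 left.
February 1984 has 29 days (1984 is a leap year): 163 − 29 = 134 left.
March 1984 has 31 days: 134 − 31 = 103 left.
April 1984 has 30 days: 103 − 30 = 73 left.
May 1984 has 31 days: 73 − 31 = 42 left.
June 1984 has 30 days: 42 − 30 = 12 left.
12 days into July 1984 → July 12, 1984.
Counting forward 24 weeks (= 168 days) from July 12, 1984:
July has 31 days, so 31 − 12 = 19 days remain after July 12, 1984; 168 − 19 = 149 left.
August 1984 has 31 days: 149 − 31 = 118 left.
September 1984 has 30 days: 118 − 30 = 88 left.
October 1984 has 31 days: 88 − 31 = 57 left.
November 1984 has 30 days: 57 − 30 = 27 left.
27 days into December 1984 → December 27, 1984.
Counting forward 600 days from December 27, 1984:
December has 31 days, so 31 − 27 = 4 days remain after December 27, 1984; 600 − 4 = 596 left.
January 1985 has 31 days: 596 − 31 = 565 left.
February 1985 has 28 days (1985 is not a leap year): 565 − 28 = 537 left.
March 1985 has 31 days: 537 − 31 = 506 left.
April 1985 has 30 days: 506 − 30 = 476 left.
May 1985 has 31 days: 476 − 31 = 445 left.
June 1985 has 30 days: 445 − 30 = 415 left.
July 1985 has 31 days: 415 − 31 = 384 left.
August 1985 has 31 days: 384 − 31 = 353 left.
September 1985 has 30 days: 353 − 30 = 323 left.
October 1985 has 31 days: 323 − 31 = 292 left.
November 1985 has 30 days: 292 − 30 = 262 left.
December 1985 has 31 days: 262 − 31 = 231 left.
January 1986 has 31 days: 231 − 31 = 200 left.
February 1986 has 28 days (1986 is not a leap year): 200 − 28 = 172 left.
March 1986 has 31 days: 172 − 31 = 141 left.
April 1986 has 30 days: 141 − 30 = 111 left.
May 1986 has 31 days: 111 − 31 = 80 left.
June 1986 has 30 days: 80 − 30 = 50 left.
July 1986 has 31 days: 50 − 31 = 19 left.
19 days into August 1986 → August 19, 1986.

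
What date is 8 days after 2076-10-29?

November 6, 2076

Adding 8 days from October 29, 2076.
October has 31 days, so 31 − 29 = 2 days remain after October 29, 2076; 8 − 2 = 6 left.
6 days into November 2076 → November 6, 2076.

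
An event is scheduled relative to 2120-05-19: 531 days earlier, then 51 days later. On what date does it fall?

Going back 531 days from May 19, 2120:
Going back 19 days from May 19, 2120 reaches the end of the previous month; 531 − 19 = 512 left.
April 2120 has 30 days: 512 − 30 = 482 left.
March 2120 has 31 days: 482 − 31 = 451 left.
February 2120 has 29 days (2120 is a leap year): 451 − 29 = 422 left.
January 2120 has 31 days: 422 − 31 = 391 left.
December 2119 has 31 days: 391 − 31 = 360 left.
November 2119 has 30 days: 360 − 30 = 330 left.
October 2119 has 31 days: 330 − 31 = 299 left.
September 2119 has 30 days: 299 − 30 = 269 left.
August 2119 has 31 days: 269 − 31 = 238 left.
July 2119 has 31 days: 238 − 31 = 207 left.
June 2119 has 30 days: 207 − 30 = 177 left.
May 2119 has 31 days: 177 − 31 = 146 left.
April 2119 has 30 days: 146 − 30 = 116 left.
March 2119 has 31 days: 116 − 31 = 85 left.
February 2119 has 28 days (2119 is not a leap year): 85 − 28 = 57 left.
January 2119 has 31 days: 57 − 31 = 26 left.
December 2118 has 31 days; 31 − 26 = 5 → December 5, 2118.
Adding 51 days from December 5, 2118:
December has 31 days, so 31 − 5 = 26 days remain after December 5, 2118; 51 − 26 = 25 left.
25 days into January 2119 → January 25, 2119.

January 25, 2119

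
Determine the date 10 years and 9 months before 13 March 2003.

June 13, 1992

Subtracting 10 years and 9 months from March 13, 2003.
-10 years → 1993; month 3 − 9 = -6, which is month 6 of year 1992 → June 1992.
Day 13 is valid in June, giving June 13, 1992.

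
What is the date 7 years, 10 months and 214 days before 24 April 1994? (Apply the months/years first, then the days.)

November 22, 1985

Subtracting 7 years, 10 months and 214 days from April 24, 1994: first the month/year part, then the days.
-7 years → 1987; month 4 − 10 = -6, which is month 6 of year 1986 → June 1986.
Day 24 is valid in June, giving June 24, 1986.
Now subtract 214 days from June 24, 1986.
Going back 24 days from June 24, 1986 reaches the end of the previous month; 214 − 24 = 190 left.
May 1986 has 31 days: 190 − 31 = 159 left.
April 1986 has 30 days: 159 − 30 = 129 left.
March 1986 has 31 days: 129 − 31 = 98 left.
February 1986 has 28 days (1986 is not a leap year): 98 − 28 = 70 left.
January 1986 has 31 days: 70 − 31 = 39 left.
December 1985 has 31 days: 39 − 31 = 8 left.
November 1985 has 30 days; 30 − 8 = 22 → November 22, 1985.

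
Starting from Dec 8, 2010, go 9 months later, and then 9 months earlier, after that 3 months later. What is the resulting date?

March 8, 2011

Advancing 9 months from December 8, 2010:
month 12 + 9 = 21, which is month 9 of year 2011 → September 2011.
Day 8 is valid in September, giving September 8, 2011.
Going back 9 months from September 8, 2011:
month 9 − 9 = 0, which is month 12 of year 2010 → December 2010.
Day 8 is valid in December, giving December 8, 2010.
Adding 3 months from December 8, 2010:
month 12 + 3 = 15, which is month 3 of year 2011 → March 2011.
Day 8 is valid in March, giving March 8, 2011.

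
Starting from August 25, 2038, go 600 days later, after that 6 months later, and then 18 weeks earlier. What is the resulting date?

Advancing 600 days from August 25, 2038:
August has 31 days, so 31 − 25 = 6 days remain after August 25, 2038; 600 − 6 = 594 left.
September 2038 has 30 days: 594 − 30 = 564 left.
October 2038 has 31 days: 564 − 31 = 533 left.
November 2038 has 30 days: 533 − 30 = 503 left.
December 2038 has 31 days: 503 − 31 = 472 left.
January 2039 has 31 days: 472 − 31 = 441 left.
February 2039 has 28 days (2039 is not a leap year): 441 − 28 = 413 left.
March 2039 has 31 days: 413 − 31 = 382 left.
April 2039 has 30 days: 382 − 30 = 352 left.
May 2039 has 31 days: 352 − 31 = 321 left.
June 2039 has 30 days: 321 − 30 = 291 left.
July 2039 has 31 days: 291 − 31 = 260 left.
August 2039 has 31 days: 260 − 31 = 229 left.
September 2039 has 30 days: 229 − 30 = 199 left.
October 2039 has 31 days: 199 − 31 = 168 left.
November 2039 has 30 days: 168 − 30 = 138 left.
December 2039 has 31 days: 138 − 31 = 107 left.
January 2040 has 31 days: 107 − 31 = 76 left.
February 2040 has 29 days (2040 is a leap year): 76 − 29 = 47 left.
March 2040 has 31 days: 47 − 31 = 16 left.
16 days into April 2040 → April 16, 2040.
Advancing 6 months from April 16, 2040:
month 4 + 6 = 10 → October 2040.
Day 16 is valid in October, giving October 16, 2040.
Going back 18 weeks (= 126 days) from October 16, 2040:
Going back 16 days from October 16, 2040 reaches the end of the previous month; 126 − 16 = 110 left.
September 2040 has 30 days: 110 − 30 = 80 left.
August 2040 has 31 days: 80 − 31 = 49 left.
July 2040 has 31 days: 49 − 31 = 18 left.
June 2040 has 30 days; 30 − 18 = 12 → June 12, 2040.

June 12, 2040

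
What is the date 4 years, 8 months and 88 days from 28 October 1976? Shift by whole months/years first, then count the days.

September 24, 1981

Counting forward 4 years, 8 months and 88 days from October 28, 1976: first the month/year part, then the days.
+4 years → 1980; month 10 + 8 = 18, which is month 6 of year 1981 → June 1981.
Day 28 is valid in June, giving June 28, 1981.
Now add 88 days from June 28, 1981.
June has 30 days, so 30 − 28 = 2 days remain after June 28, 1981; 88 − 2 = 86 left.
July 1981 has 31 days: 86 − 31 = 55 left.
August 1981 has 31 days: 55 − 31 = 24 left.
24 days into September 1981 → September 24, 1981.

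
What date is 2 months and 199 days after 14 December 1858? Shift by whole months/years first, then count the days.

September 1, 1859

Adding 2 months and 199 days from December 14, 1858: first the month/year part, then the days.
month 12 + 2 = 14, which is month 2 of year 1859 → February 1859.
Day 14 is valid in February, giving February 14, 1859.
Now add 199 days from February 14, 1859.
February has 28 days, so 28 − 14 = 14 days remain after February 14, 1859; 199 − 14 = 185 left.
March 1859 has 31 days: 185 − 31 = 154 left.
April 1859 has 30 days: 154 − 30 = 124 left.
May 1859 has 31 days: 124 − 31 = 93 left.
June 1859 has 30 days: 93 − 30 = 63 left.
July 1859 has 31 days: 63 − 31 = 32 left.
August 1859 has 31 days: 32 − 31 = 1 left.
1 day into September 1859 → September 1, 1859.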